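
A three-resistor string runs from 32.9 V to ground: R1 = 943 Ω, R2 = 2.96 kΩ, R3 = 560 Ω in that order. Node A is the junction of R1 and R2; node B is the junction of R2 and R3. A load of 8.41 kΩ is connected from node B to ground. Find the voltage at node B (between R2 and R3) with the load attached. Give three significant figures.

At node B, R3 is in parallel with the load: R3‖R_L = 525.0 Ω.
Below node A the resistance is R2 + (R3‖R_L) = 3485 Ω, so V_A = 32.9 × 3485/4428 = 25.89 V.
Then V_B = V_A × (R3‖R_L)/(R2 + R3‖R_L) = 25.89 × 525.0/3485 = 3.90 V.

V ≈ 3.90 V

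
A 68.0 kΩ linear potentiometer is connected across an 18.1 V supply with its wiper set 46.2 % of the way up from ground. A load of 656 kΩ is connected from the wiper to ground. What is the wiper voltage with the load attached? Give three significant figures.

The wiper splits the pot into (1−α)R = 36.58 kΩ above and αR = 31.42 kΩ below.
Lower section ‖ load = 29.98 kΩ.
V_wiper = 18.1 × 29.98/(36.58 + 29.98) = 8.15 V.

V ≈ 8.15 V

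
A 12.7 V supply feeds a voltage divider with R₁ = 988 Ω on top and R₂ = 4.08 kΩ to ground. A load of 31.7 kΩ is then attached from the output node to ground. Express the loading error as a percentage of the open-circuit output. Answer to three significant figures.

The divider's output (Thévenin) resistance is R₁‖R₂ = 795.4 Ω.
Fractional drop under load = R_th/(R_th + R_L) = 795.4 / (795.4 + 31700) = 0.02448.
So the output falls by 2.45 %.

2.45 %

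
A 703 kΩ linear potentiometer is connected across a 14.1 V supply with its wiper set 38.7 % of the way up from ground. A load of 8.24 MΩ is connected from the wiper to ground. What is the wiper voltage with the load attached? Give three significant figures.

The wiper splits the pot into (1−α)R = 430.9 kΩ above and αR = 272.1 kΩ below.
Lower section ‖ load = 263.4 kΩ.
V_wiper = 14.1 × 263.4/(430.9 + 263.4) = 5.35 V.

V ≈ 5.35 V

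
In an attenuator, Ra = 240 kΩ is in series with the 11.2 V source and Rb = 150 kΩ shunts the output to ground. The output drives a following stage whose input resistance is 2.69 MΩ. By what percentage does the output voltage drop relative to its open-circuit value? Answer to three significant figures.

3.32 %

The divider's output (Thévenin) resistance is Ra‖Rb = 92.31 kΩ.
Fractional drop under load = R_th/(R_th + R_L) = 92.31 / (92.31 + 2690) = 0.03318.
So the output falls by 3.32 %.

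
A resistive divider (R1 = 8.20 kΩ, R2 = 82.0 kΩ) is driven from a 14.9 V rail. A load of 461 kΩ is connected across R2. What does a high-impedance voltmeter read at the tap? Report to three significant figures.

The load sits in parallel with R2: R2‖R_L = (82.0 × 461) / (82.0 + 461) = 69.62 kΩ.
V_out = 14.9 × 69.62 / (8.20 + 69.62) = 14.9 × 69.62/77.82 = 13.3 V.
(Unloaded it would have been 13.5 V.)

V_out ≈ 13.3 V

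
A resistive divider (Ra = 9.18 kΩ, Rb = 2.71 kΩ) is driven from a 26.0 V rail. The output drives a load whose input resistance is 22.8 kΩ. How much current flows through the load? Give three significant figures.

I_L ≈ 0.238 mA

Rb‖R_L = 2.422 kΩ; V_out = 26.0 × 2.422/11.60 = 5.428 V.
I_L = V_out / R_L = 5.428 / 22.8 kΩ = 0.238 mA.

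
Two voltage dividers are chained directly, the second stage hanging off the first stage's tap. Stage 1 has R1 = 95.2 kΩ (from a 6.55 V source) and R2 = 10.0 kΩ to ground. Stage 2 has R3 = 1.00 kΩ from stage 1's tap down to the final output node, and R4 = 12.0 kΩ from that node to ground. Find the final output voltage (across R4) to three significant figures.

Stage 2 presents R3+R4 = 13.00 kΩ as a load on stage 1's tap.
Stage 1's lower leg becomes R2‖(R3+R4) = 5.652 kΩ, so V_mid = 6.55 × 5.652/100.9 = 0.3671 V.
Stage 2 is itself unloaded: V_out = V_mid × R4/(R3+R4) = 0.3671 × 12.0/13.00 = 0.339 V.

V_out ≈ 0.339 V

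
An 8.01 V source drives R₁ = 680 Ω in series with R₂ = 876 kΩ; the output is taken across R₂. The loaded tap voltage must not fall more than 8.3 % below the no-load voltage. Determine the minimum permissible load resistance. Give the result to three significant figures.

Output resistance R_th = R₁‖R₂ = (680 × 876000)/876700 = 679.5 Ω.
The fractional drop is R_th/(R_th + R_L); requiring this ≤ 0.0830 gives R_L ≥ R_th(1/0.0830 − 1) = 679.5 × 11.05 = 7.51 kΩ.

R_L(min) ≈ 7.51 kΩ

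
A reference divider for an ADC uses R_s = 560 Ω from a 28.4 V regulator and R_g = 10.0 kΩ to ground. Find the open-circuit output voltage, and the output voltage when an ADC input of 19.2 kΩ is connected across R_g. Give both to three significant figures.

Open-circuit: V = 28.4 × 10000/(560 + 10000) = 26.9 V.
With the load, R_g becomes R_g‖R_L = 6575 Ω, so V = 28.4 × 6575/7135 = 26.2 V.

Unloaded: 26.9 V; loaded: 26.2 V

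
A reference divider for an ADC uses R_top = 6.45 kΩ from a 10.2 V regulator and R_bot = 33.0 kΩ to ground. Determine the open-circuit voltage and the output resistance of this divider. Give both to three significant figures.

V_th is the open-circuit tap voltage: 10.2 × 33.0/(6.45 + 33.0) = 8.53 V.
With the supply zeroed, R_top and R_bot appear in parallel from the tap: R_th = R_top‖R_bot = (6.45 × 33.0)/39.45 = 5.40 kΩ.

V_th = 8.53 V, R_th = 5.40 kΩ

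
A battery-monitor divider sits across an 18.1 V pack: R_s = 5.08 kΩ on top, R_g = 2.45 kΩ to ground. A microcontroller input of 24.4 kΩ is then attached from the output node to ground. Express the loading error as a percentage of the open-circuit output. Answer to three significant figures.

The divider's output (Thévenin) resistance is R_s‖R_g = 1.653 kΩ.
Fractional drop under load = R_th/(R_th + R_L) = 1.653 / (1.653 + 24.4) = 0.06344.
So the output falls by 6.34 %.

6.34 %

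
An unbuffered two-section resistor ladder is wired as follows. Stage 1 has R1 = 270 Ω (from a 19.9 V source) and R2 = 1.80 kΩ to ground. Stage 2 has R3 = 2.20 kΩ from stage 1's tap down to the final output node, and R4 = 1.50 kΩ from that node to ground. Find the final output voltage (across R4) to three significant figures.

V_out ≈ 6.60 V

Stage 2 presents R3+R4 = 3700 Ω as a load on stage 1's tap.
Stage 1's lower leg becomes R2‖(R3+R4) = 1211 Ω, so V_mid = 19.9 × 1211/1481 = 16.27 V.
Stage 2 is itself unloaded: V_out = V_mid × R4/(R3+R4) = 16.27 × 1500/3700 = 6.60 V.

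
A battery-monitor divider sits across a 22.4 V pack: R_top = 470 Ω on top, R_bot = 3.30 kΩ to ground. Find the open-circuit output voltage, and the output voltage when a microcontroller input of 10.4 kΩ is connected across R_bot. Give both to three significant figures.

Unloaded: 19.6 V; loaded: 18.9 V

Open-circuit: V = 22.4 × 3300/(470 + 3300) = 19.6 V.
With the load, R_bot becomes R_bot‖R_L = 2505 Ω, so V = 22.4 × 2505/2975 = 18.9 V.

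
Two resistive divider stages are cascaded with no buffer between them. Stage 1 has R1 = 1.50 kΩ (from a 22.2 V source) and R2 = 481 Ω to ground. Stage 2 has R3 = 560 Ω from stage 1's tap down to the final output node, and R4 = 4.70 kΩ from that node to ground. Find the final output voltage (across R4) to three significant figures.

V_out ≈ 4.50 V

Stage 2 presents R3+R4 = 5260 Ω as a load on stage 1's tap.
Stage 1's lower leg becomes R2‖(R3+R4) = 440.7 Ω, so V_mid = 22.2 × 440.7/1941 = 5.041 V.
Stage 2 is itself unloaded: V_out = V_mid × R4/(R3+R4) = 5.041 × 4700/5260 = 4.50 V.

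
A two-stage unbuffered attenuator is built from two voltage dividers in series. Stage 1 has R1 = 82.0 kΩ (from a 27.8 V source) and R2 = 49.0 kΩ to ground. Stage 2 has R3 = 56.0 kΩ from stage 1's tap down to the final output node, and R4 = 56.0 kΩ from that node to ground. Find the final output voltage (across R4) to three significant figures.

Stage 2 presents R3+R4 = 112.0 kΩ as a load on stage 1's tap.
Stage 1's lower leg becomes R2‖(R3+R4) = 34.09 kΩ, so V_mid = 27.8 × 34.09/116.1 = 8.163 V.
Stage 2 is itself unloaded: V_out = V_mid × R4/(R3+R4) = 8.163 × 56.0/112.0 = 4.08 V.

V_out ≈ 4.08 V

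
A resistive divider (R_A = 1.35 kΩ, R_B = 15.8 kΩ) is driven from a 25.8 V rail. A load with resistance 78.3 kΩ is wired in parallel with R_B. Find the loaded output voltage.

The load sits in parallel with R_B: R_B‖R_L = (15.8 × 78.3) / (15.8 + 78.3) = 13.15 kΩ.
V_out = 25.8 × 13.15 / (1.35 + 13.15) = 25.8 × 13.15/14.50 = 23.4 V.
(Unloaded it would have been 23.8 V.)

V_out ≈ 23.4 V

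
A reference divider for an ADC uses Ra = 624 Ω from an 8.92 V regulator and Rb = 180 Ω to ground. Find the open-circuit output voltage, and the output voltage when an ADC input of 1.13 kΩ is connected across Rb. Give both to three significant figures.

Open-circuit: V = 8.92 × 180/(624 + 180) = 2.00 V.
With the load, Rb becomes Rb‖R_L = 155.3 Ω, so V = 8.92 × 155.3/779.3 = 1.78 V.

Unloaded: 2.00 V; loaded: 1.78 V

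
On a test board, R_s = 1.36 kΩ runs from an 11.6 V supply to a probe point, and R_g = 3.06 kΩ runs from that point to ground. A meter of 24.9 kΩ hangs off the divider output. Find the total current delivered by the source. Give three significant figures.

R_g‖R_L = 2.725 kΩ, so the source sees R_s + R_g‖R_L = 4.085 kΩ.
I = 11.6 V / 4.085 kΩ = 2.84 mA.

I ≈ 2.84 mA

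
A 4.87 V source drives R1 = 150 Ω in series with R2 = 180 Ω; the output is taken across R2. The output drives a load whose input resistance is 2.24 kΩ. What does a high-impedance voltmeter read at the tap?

V_out ≈ 2.56 V

The load sits in parallel with R2: R2‖R_L = (180 × 2240) / (180 + 2240) = 166.6 Ω.
V_out = 4.87 × 166.6 / (150 + 166.6) = 4.87 × 166.6/316.6 = 2.56 V.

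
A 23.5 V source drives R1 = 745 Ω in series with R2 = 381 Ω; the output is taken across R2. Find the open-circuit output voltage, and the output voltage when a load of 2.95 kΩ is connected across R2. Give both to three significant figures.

Unloaded: 7.95 V; loaded: 7.33 V

Open-circuit: V = 23.5 × 381/(745 + 381) = 7.95 V.
With the load, R2 becomes R2‖R_L = 337.4 Ω, so V = 23.5 × 337.4/1082 = 7.33 V.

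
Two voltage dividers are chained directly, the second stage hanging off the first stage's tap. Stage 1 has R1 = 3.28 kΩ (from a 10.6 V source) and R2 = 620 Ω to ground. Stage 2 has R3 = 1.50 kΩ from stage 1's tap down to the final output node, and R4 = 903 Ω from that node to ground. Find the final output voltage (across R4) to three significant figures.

V_out ≈ 0.520 V

Stage 2 presents R3+R4 = 2403 Ω as a load on stage 1's tap.
Stage 1's lower leg becomes R2‖(R3+R4) = 492.8 Ω, so V_mid = 10.6 × 492.8/3773 = 1.385 V.
Stage 2 is itself unloaded: V_out = V_mid × R4/(R3+R4) = 1.385 × 903/2403 = 0.520 V.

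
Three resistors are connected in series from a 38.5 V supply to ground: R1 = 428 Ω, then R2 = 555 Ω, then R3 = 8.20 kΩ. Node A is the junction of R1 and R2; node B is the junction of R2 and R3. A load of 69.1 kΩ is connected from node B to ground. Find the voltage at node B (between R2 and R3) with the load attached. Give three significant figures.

V ≈ 33.9 V

At node B, R3 is in parallel with the load: R3‖R_L = 7330 Ω.
Below node A the resistance is R2 + (R3‖R_L) = 7885 Ω, so V_A = 38.5 × 7885/8313 = 36.52 V.
Then V_B = V_A × (R3‖R_L)/(R2 + R3‖R_L) = 36.52 × 7330/7885 = 33.9 V.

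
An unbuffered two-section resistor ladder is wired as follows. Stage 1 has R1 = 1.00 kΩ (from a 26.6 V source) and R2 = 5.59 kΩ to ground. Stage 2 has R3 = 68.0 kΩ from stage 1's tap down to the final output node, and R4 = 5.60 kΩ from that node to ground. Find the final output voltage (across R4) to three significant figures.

V_out ≈ 1.70 V

Stage 2 presents R3+R4 = 73.60 kΩ as a load on stage 1's tap.
Stage 1's lower leg becomes R2‖(R3+R4) = 5.195 kΩ, so V_mid = 26.6 × 5.195/6.195 = 22.31 V.
Stage 2 is itself unloaded: V_out = V_mid × R4/(R3+R4) = 22.31 × 5.60/73.60 = 1.70 V.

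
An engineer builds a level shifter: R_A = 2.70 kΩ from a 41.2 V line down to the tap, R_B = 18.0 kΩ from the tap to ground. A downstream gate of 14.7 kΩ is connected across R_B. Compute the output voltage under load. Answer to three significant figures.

V_out ≈ 30.9 V

The load sits in parallel with R_B: R_B‖R_L = (18.0 × 14.7) / (18.0 + 14.7) = 8.092 kΩ.
V_out = 41.2 × 8.092 / (2.70 + 8.092) = 41.2 × 8.092/10.79 = 30.9 V.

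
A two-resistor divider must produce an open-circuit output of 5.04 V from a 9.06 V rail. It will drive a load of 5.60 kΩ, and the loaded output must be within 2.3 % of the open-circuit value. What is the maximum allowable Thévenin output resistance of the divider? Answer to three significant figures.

Loading drop = R_th/(R_th + R_L) ≤ 0.0230, so R_th ≤ R_L · ε/(1−ε) = 5.60 kΩ × 0.0230/0.9770 = 132 Ω.

R_th ≤ 132 Ω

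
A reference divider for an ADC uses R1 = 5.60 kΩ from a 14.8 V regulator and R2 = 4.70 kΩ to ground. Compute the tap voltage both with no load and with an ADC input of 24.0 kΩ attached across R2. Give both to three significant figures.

Open-circuit: V = 14.8 × 4.70/(5.60 + 4.70) = 6.75 V.
With the load, R2 becomes R2‖R_L = 3.930 kΩ, so V = 14.8 × 3.930/9.530 = 6.10 V.

Unloaded: 6.75 V; loaded: 6.10 V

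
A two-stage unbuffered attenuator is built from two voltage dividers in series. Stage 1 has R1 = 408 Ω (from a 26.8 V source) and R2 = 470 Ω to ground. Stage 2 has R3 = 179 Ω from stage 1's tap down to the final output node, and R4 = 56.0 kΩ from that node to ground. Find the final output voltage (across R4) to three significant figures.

V_out ≈ 14.2 V

Stage 2 presents R3+R4 = 56180 Ω as a load on stage 1's tap.
Stage 1's lower leg becomes R2‖(R3+R4) = 466.1 Ω, so V_mid = 26.8 × 466.1/874.1 = 14.29 V.
Stage 2 is itself unloaded: V_out = V_mid × R4/(R3+R4) = 14.29 × 56000/56180 = 14.2 V.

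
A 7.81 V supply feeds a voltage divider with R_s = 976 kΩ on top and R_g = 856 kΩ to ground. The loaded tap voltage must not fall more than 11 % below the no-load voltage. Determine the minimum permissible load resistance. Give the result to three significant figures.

Output resistance R_th = R_s‖R_g = (976 × 856)/1832 = 456.0 kΩ.
The fractional drop is R_th/(R_th + R_L); requiring this ≤ 0.110 gives R_L ≥ R_th(1/0.110 − 1) = 456.0 × 8.091 = 3.69 MΩ.

R_L(min) ≈ 3.69 MΩ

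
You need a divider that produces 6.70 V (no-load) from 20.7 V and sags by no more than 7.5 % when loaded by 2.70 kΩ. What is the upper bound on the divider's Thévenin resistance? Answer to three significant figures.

R_th ≤ 219 Ω

Loading drop = R_th/(R_th + R_L) ≤ 0.0750, so R_th ≤ R_L · ε/(1−ε) = 2.70 kΩ × 0.0750/0.9250 = 219 Ω.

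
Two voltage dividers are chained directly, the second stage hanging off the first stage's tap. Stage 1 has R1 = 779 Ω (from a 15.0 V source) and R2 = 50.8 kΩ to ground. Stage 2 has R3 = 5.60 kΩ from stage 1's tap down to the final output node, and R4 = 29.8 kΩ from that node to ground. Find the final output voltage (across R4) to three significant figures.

Stage 2 presents R3+R4 = 35400 Ω as a load on stage 1's tap.
Stage 1's lower leg becomes R2‖(R3+R4) = 20860 Ω, so V_mid = 15.0 × 20860/21640 = 14.46 V.
Stage 2 is itself unloaded: V_out = V_mid × R4/(R3+R4) = 14.46 × 29800/35400 = 12.2 V.

V_out ≈ 12.2 V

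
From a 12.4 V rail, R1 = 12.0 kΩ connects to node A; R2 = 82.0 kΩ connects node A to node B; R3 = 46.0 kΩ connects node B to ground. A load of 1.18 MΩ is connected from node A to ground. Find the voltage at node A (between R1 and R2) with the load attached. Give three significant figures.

Below node A the series string R2+R3 = 128.0 kΩ sits in parallel with the 1180 kΩ load: 115.5 kΩ.
V_A = 12.4 × 115.5/(12.0 + 115.5) = 11.2 V.

V ≈ 11.2 V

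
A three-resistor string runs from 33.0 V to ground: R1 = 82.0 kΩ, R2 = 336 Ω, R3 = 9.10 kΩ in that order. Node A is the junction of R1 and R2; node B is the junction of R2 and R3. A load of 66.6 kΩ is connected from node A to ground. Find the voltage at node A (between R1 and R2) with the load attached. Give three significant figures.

Below node A the series string R2+R3 = 9436 Ω sits in parallel with the 66600 Ω load: 8265 Ω.
V_A = 33.0 × 8265/(82000 + 8265) = 3.02 V.

V ≈ 3.02 V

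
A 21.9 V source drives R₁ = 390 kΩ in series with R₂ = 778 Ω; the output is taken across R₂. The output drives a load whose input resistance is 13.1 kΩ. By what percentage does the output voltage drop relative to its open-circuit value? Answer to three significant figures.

5.60 %

The divider's output (Thévenin) resistance is R₁‖R₂ = 776.5 Ω.
Fractional drop under load = R_th/(R_th + R_L) = 776.5 / (776.5 + 13100) = 0.05595.
So the output falls by 5.60 %.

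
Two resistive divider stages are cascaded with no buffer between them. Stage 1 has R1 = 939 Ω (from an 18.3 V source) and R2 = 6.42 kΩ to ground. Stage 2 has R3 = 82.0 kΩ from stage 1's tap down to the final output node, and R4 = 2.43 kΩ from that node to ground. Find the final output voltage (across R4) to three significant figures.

Stage 2 presents R3+R4 = 84430 Ω as a load on stage 1's tap.
Stage 1's lower leg becomes R2‖(R3+R4) = 5966 Ω, so V_mid = 18.3 × 5966/6905 = 15.81 V.
Stage 2 is itself unloaded: V_out = V_mid × R4/(R3+R4) = 15.81 × 2430/84430 = 0.455 V.

V_out ≈ 0.455 V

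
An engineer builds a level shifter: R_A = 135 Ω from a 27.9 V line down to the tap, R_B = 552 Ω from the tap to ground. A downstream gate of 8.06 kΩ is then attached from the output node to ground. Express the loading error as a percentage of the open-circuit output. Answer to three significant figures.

The divider's output (Thévenin) resistance is R_A‖R_B = 108.5 Ω.
Fractional drop under load = R_th/(R_th + R_L) = 108.5 / (108.5 + 8060) = 0.01328.
So the output falls by 1.33 %.

1.33 %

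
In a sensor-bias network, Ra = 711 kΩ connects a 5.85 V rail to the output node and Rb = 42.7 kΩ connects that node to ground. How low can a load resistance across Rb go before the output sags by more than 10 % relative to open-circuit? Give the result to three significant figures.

R_L(min) ≈ 363 kΩ

Output resistance R_th = Ra‖Rb = (711 × 42.7)/753.7 = 40.28 kΩ.
The fractional drop is R_th/(R_th + R_L); requiring this ≤ 0.100 gives R_L ≥ R_th(1/0.100 − 1) = 40.28 × 9.000 = 363 kΩ.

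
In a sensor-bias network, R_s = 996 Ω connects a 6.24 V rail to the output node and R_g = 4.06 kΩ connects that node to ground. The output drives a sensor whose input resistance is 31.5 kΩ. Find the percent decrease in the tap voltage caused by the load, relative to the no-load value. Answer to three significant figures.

2.48 %

The divider's output (Thévenin) resistance is R_s‖R_g = 799.8 Ω.
Fractional drop under load = R_th/(R_th + R_L) = 799.8 / (799.8 + 31500) = 0.02476.
So the output falls by 2.48 %.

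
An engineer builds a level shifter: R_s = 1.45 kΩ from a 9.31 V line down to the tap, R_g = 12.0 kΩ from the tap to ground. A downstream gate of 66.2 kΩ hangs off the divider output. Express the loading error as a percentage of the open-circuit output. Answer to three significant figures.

1.92 %

The divider's output (Thévenin) resistance is R_s‖R_g = 1.294 kΩ.
Fractional drop under load = R_th/(R_th + R_L) = 1.294 / (1.294 + 66.2) = 0.01917.
So the output falls by 1.92 %.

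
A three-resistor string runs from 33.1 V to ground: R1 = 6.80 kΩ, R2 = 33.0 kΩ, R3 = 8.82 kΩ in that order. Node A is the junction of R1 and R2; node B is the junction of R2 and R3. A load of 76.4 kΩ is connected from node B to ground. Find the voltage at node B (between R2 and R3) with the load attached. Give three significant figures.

V ≈ 5.49 V

At node B, R3 is in parallel with the load: R3‖R_L = 7.907 kΩ.
Below node A the resistance is R2 + (R3‖R_L) = 40.91 kΩ, so V_A = 33.1 × 40.91/47.71 = 28.38 V.
Then V_B = V_A × (R3‖R_L)/(R2 + R3‖R_L) = 28.38 × 7.907/40.91 = 5.49 V.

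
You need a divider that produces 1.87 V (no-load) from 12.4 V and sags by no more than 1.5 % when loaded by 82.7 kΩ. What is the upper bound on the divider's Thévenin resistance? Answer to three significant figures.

R_th ≤ 1.26 kΩ

Loading drop = R_th/(R_th + R_L) ≤ 0.0150, so R_th ≤ R_L · ε/(1−ε) = 82.7 kΩ × 0.0150/0.9850 = 1.26 kΩ.
(Any R1, R2 with R2/(R1+R2) = 0.151 and R1‖R2 ≤ 1.26 kΩ will meet the spec.)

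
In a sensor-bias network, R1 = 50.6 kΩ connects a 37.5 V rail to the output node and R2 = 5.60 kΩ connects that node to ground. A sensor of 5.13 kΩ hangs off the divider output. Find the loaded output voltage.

V_out ≈ 1.88 V

The load sits in parallel with R2: R2‖R_L = (5.60 × 5.13) / (5.60 + 5.13) = 2.677 kΩ.
V_out = 37.5 × 2.677 / (50.6 + 2.677) = 37.5 × 2.677/53.28 = 1.88 V.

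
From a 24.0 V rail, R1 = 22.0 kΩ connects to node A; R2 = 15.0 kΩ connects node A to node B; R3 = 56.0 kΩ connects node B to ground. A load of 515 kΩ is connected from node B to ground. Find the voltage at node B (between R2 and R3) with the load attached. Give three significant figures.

V ≈ 13.9 V

At node B, R3 is in parallel with the load: R3‖R_L = 50.51 kΩ.
Below node A the resistance is R2 + (R3‖R_L) = 65.51 kΩ, so V_A = 24.0 × 65.51/87.51 = 17.97 V.
Then V_B = V_A × (R3‖R_L)/(R2 + R3‖R_L) = 17.97 × 50.51/65.51 = 13.9 V.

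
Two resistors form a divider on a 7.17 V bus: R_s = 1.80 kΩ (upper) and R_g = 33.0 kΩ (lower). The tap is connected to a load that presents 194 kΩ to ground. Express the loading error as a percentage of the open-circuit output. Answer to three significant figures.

0.872 %

The divider's output (Thévenin) resistance is R_s‖R_g = 1.707 kΩ.
Fractional drop under load = R_th/(R_th + R_L) = 1.707 / (1.707 + 194) = 0.008722.
So the output falls by 0.872 %.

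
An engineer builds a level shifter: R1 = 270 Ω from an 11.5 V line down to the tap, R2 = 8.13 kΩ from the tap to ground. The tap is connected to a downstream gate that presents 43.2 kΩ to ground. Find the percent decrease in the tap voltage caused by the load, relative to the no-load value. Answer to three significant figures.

0.601 %

The divider's output (Thévenin) resistance is R1‖R2 = 261.3 Ω.
Fractional drop under load = R_th/(R_th + R_L) = 261.3 / (261.3 + 43200) = 0.006013.
So the output falls by 0.601 %.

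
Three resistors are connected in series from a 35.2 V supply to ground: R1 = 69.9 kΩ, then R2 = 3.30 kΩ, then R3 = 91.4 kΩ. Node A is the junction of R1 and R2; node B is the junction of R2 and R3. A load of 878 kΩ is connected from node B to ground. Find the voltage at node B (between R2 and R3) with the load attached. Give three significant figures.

V ≈ 18.7 V

At node B, R3 is in parallel with the load: R3‖R_L = 82.78 kΩ.
Below node A the resistance is R2 + (R3‖R_L) = 86.08 kΩ, so V_A = 35.2 × 86.08/156.0 = 19.43 V.
Then V_B = V_A × (R3‖R_L)/(R2 + R3‖R_L) = 19.43 × 82.78/86.08 = 18.7 V.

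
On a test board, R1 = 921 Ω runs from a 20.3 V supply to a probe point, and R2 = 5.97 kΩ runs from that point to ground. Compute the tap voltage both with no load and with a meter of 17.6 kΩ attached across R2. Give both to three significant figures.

Unloaded: 17.6 V; loaded: 16.8 V

Open-circuit: V = 20.3 × 5970/(921 + 5970) = 17.6 V.
With the load, R2 becomes R2‖R_L = 4458 Ω, so V = 20.3 × 4458/5379 = 16.8 V.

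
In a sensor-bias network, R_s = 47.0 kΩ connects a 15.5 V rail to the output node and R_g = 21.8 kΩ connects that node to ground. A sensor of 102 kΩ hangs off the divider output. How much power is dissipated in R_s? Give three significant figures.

Total resistance from the source is R_s + (R_g‖R_L) = 64.96 kΩ, so I = 15.5/64.96 kΩ = 0.2386 mA.
P = I²·R_s = (0.2386 mA)² × 47.0 kΩ = 2.68 mW.

P ≈ 2.68 mW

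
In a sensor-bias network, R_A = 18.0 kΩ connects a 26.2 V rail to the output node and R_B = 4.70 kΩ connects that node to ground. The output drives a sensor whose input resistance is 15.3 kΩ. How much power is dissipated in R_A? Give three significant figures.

P ≈ 26.5 mW

Total resistance from the source is R_A + (R_B‖R_L) = 21.60 kΩ, so I = 26.2/21.60 kΩ = 1.213 mA.
P = I²·R_A = (1.213 mA)² × 18.0 kΩ = 26.5 mW.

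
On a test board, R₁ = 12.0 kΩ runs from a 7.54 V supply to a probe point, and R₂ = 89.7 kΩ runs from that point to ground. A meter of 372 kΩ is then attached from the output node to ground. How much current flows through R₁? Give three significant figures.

I ≈ 0.0895 mA

R₂‖R_L = 72.27 kΩ, so the source sees R₁ + R₂‖R_L = 84.27 kΩ.
I = 7.54 V / 84.27 kΩ = 0.0895 mA.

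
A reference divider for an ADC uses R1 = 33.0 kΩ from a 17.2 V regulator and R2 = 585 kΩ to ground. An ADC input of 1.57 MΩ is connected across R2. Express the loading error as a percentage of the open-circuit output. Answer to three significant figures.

1.95 %

The divider's output (Thévenin) resistance is R1‖R2 = 31.24 kΩ.
Fractional drop under load = R_th/(R_th + R_L) = 31.24 / (31.24 + 1570) = 0.01951.
So the output falls by 1.95 %.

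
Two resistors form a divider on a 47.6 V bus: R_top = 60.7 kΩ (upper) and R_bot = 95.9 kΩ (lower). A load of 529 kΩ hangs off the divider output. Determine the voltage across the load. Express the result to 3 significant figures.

The load sits in parallel with R_bot: R_bot‖R_L = (95.9 × 529) / (95.9 + 529) = 81.18 kΩ.
V_out = 47.6 × 81.18 / (60.7 + 81.18) = 47.6 × 81.18/141.9 = 27.2 V.
(Unloaded it would have been 29.1 V.)

V_out ≈ 27.2 V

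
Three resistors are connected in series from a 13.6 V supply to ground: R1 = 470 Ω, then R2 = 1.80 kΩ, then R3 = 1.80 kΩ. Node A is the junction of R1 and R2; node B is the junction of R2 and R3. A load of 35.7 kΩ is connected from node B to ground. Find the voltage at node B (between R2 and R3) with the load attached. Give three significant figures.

At node B, R3 is in parallel with the load: R3‖R_L = 1714 Ω.
Below node A the resistance is R2 + (R3‖R_L) = 3514 Ω, so V_A = 13.6 × 3514/3984 = 12.00 V.
Then V_B = V_A × (R3‖R_L)/(R2 + R3‖R_L) = 12.00 × 1714/3514 = 5.85 V.

V ≈ 5.85 V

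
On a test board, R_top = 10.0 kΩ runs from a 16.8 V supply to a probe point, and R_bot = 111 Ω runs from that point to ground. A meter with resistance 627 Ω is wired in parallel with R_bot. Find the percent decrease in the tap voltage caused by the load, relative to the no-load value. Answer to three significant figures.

The divider's output (Thévenin) resistance is R_top‖R_bot = 109.8 Ω.
Fractional drop under load = R_th/(R_th + R_L) = 109.8 / (109.8 + 627) = 0.1490.
So the output falls by 14.9 %.

14.9 %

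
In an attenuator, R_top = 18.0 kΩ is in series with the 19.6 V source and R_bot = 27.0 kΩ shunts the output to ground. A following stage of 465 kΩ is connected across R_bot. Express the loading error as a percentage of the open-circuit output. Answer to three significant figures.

The divider's output (Thévenin) resistance is R_top‖R_bot = 10.80 kΩ.
Fractional drop under load = R_th/(R_th + R_L) = 10.80 / (10.80 + 465) = 0.02270.
So the output falls by 2.27 %.

2.27 %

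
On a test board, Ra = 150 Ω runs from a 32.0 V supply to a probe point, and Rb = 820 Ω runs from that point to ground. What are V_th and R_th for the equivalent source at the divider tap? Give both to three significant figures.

V_th is the open-circuit tap voltage: 32.0 × 820/(150 + 820) = 27.1 V.
With the supply zeroed, Ra and Rb appear in parallel from the tap: R_th = Ra‖Rb = (150 × 820)/970.0 = 127 Ω.

V_th = 27.1 V, R_th = 127 Ω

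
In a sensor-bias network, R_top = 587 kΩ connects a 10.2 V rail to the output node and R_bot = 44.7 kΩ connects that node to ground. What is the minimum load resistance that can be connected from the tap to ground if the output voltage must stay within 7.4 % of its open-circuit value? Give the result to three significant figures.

Output resistance R_th = R_top‖R_bot = (587 × 44.7)/631.7 = 41.54 kΩ.
The fractional drop is R_th/(R_th + R_L); requiring this ≤ 0.0740 gives R_L ≥ R_th(1/0.0740 − 1) = 41.54 × 12.51 = 520 kΩ.

R_L(min) ≈ 520 kΩ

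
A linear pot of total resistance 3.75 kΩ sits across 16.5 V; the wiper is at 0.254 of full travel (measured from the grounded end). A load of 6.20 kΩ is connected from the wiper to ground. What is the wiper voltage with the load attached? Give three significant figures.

The wiper splits the pot into (1−α)R = 2798 Ω above and αR = 952.5 Ω below.
Lower section ‖ load = 825.7 Ω.
V_wiper = 16.5 × 825.7/(2798 + 825.7) = 3.76 V.

V ≈ 3.76 V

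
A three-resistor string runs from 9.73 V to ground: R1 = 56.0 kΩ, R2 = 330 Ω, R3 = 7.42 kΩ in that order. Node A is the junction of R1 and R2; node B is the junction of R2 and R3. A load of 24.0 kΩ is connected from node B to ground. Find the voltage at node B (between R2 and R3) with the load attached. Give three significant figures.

V ≈ 0.890 V

At node B, R3 is in parallel with the load: R3‖R_L = 5668 Ω.
Below node A the resistance is R2 + (R3‖R_L) = 5998 Ω, so V_A = 9.73 × 5998/62000 = 0.9413 V.
Then V_B = V_A × (R3‖R_L)/(R2 + R3‖R_L) = 0.9413 × 5668/5998 = 0.890 V.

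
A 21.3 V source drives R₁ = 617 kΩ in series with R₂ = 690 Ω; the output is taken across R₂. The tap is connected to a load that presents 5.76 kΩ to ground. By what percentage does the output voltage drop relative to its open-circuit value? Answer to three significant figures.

10.7 %

Unloaded V = 21.3 × 690/617700 = 0.023793 V.
Loaded: R₂‖R_L = 616.2 Ω, giving V = 21.3 × 616.2/617600 = 0.021251 V.
Drop = (0.023793 − 0.021251) / 0.023793 = 10.7 %.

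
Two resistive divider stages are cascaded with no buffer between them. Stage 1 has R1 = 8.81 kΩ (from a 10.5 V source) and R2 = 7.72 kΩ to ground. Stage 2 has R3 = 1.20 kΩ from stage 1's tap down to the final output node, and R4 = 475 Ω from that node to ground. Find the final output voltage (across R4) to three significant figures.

Stage 2 presents R3+R4 = 1675 Ω as a load on stage 1's tap.
Stage 1's lower leg becomes R2‖(R3+R4) = 1376 Ω, so V_mid = 10.5 × 1376/10190 = 1.419 V.
Stage 2 is itself unloaded: V_out = V_mid × R4/(R3+R4) = 1.419 × 475/1675 = 0.402 V.

V_out ≈ 0.402 V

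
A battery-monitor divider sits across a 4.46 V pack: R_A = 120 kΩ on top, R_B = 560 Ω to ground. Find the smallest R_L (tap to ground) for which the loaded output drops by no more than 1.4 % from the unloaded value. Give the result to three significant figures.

Output resistance R_th = R_A‖R_B = (120000 × 560)/120600 = 557.4 Ω.
The fractional drop is R_th/(R_th + R_L); requiring this ≤ 0.0140 gives R_L ≥ R_th(1/0.0140 − 1) = 557.4 × 70.43 = 39.3 kΩ.

R_L(min) ≈ 39.3 kΩ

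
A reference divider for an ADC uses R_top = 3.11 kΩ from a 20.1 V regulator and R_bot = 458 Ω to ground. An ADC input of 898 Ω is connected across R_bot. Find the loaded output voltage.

V_out ≈ 1.79 V

The load sits in parallel with R_bot: R_bot‖R_L = (458 × 898) / (458 + 898) = 303.3 Ω.
V_out = 20.1 × 303.3 / (3110 + 303.3) = 20.1 × 303.3/3413 = 1.79 V.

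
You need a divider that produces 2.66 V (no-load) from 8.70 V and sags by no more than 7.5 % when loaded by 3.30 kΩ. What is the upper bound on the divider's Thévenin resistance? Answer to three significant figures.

R_th ≤ 268 Ω

Loading drop = R_th/(R_th + R_L) ≤ 0.0750, so R_th ≤ R_L · ε/(1−ε) = 3.30 kΩ × 0.0750/0.9250 = 268 Ω.
(Any R1, R2 with R2/(R1+R2) = 0.306 and R1‖R2 ≤ 268 Ω will meet the spec.)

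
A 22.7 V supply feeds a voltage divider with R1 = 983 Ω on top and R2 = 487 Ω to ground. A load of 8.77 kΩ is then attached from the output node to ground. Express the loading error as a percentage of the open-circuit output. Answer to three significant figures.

The divider's output (Thévenin) resistance is R1‖R2 = 325.7 Ω.
Fractional drop under load = R_th/(R_th + R_L) = 325.7 / (325.7 + 8770) = 0.03580.
So the output falls by 3.58 %.

3.58 %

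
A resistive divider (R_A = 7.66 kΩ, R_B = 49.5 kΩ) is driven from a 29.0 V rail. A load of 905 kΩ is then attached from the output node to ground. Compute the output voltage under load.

The load sits in parallel with R_B: R_B‖R_L = (49.5 × 905) / (49.5 + 905) = 46.93 kΩ.
V_out = 29.0 × 46.93 / (7.66 + 46.93) = 29.0 × 46.93/54.59 = 24.9 V.
(Unloaded it would have been 25.1 V.)

V_out ≈ 24.9 V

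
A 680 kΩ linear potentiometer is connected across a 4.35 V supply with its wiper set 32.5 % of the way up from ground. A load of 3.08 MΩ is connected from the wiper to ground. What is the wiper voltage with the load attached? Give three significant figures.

The wiper splits the pot into (1−α)R = 459.0 kΩ above and αR = 221.0 kΩ below.
Lower section ‖ load = 206.2 kΩ.
V_wiper = 4.35 × 206.2/(459.0 + 206.2) = 1.35 V.

V ≈ 1.35 V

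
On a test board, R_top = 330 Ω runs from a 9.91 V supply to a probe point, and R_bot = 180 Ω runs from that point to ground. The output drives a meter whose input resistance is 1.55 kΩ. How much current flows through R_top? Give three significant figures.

R_bot‖R_L = 161.3 Ω, so the source sees R_top + R_bot‖R_L = 491.3 Ω.
I = 9.91 V / 491.3 Ω = 20.2 mA.

I ≈ 20.2 mA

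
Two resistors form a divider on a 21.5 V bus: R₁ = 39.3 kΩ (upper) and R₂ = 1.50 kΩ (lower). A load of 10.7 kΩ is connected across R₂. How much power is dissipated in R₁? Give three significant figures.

P ≈ 11.0 mW

Total resistance from the source is R₁ + (R₂‖R_L) = 40.62 kΩ, so I = 21.5/40.62 kΩ = 0.5294 mA.
P = I²·R₁ = (0.5294 mA)² × 39.3 kΩ = 11.0 mW.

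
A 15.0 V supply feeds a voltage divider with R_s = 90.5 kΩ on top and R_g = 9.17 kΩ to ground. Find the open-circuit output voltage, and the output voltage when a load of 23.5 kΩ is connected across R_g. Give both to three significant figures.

Open-circuit: V = 15.0 × 9.17/(90.5 + 9.17) = 1.38 V.
With the load, R_g becomes R_g‖R_L = 6.596 kΩ, so V = 15.0 × 6.596/97.10 = 1.02 V.

Unloaded: 1.38 V; loaded: 1.02 V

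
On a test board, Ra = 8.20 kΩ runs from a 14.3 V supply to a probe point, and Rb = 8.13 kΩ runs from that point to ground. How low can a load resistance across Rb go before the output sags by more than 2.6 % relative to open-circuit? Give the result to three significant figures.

Output resistance R_th = Ra‖Rb = (8.20 × 8.13)/16.33 = 4.082 kΩ.
The fractional drop is R_th/(R_th + R_L); requiring this ≤ 0.0260 gives R_L ≥ R_th(1/0.0260 − 1) = 4.082 × 37.46 = 153 kΩ.

R_L(min) ≈ 153 kΩ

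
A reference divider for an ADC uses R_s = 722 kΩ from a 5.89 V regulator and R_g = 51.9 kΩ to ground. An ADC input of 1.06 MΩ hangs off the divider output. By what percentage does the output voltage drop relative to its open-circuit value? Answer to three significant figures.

The divider's output (Thévenin) resistance is R_s‖R_g = 48.42 kΩ.
Fractional drop under load = R_th/(R_th + R_L) = 48.42 / (48.42 + 1060) = 0.04368.
So the output falls by 4.37 %.

4.37 %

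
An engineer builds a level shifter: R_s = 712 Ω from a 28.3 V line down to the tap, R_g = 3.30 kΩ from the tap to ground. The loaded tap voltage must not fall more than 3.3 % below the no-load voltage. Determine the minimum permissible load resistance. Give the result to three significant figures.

Output resistance R_th = R_s‖R_g = (712 × 3300)/4012 = 585.6 Ω.
The fractional drop is R_th/(R_th + R_L); requiring this ≤ 0.0330 gives R_L ≥ R_th(1/0.0330 − 1) = 585.6 × 29.30 = 17.2 kΩ.

R_L(min) ≈ 17.2 kΩ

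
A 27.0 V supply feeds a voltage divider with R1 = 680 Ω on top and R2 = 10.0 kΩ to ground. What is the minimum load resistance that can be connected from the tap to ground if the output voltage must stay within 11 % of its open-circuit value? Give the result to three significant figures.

R_L(min) ≈ 5.15 kΩ

Output resistance R_th = R1‖R2 = (680 × 10000)/10680 = 636.7 Ω.
The fractional drop is R_th/(R_th + R_L); requiring this ≤ 0.110 gives R_L ≥ R_th(1/0.110 − 1) = 636.7 × 8.091 = 5.15 kΩ.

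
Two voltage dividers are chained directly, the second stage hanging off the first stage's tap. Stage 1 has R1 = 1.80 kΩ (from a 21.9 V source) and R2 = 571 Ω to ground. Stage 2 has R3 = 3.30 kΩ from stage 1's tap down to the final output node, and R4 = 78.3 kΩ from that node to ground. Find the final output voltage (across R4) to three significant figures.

V_out ≈ 5.03 V

Stage 2 presents R3+R4 = 81600 Ω as a load on stage 1's tap.
Stage 1's lower leg becomes R2‖(R3+R4) = 567.0 Ω, so V_mid = 21.9 × 567.0/2367 = 5.246 V.
Stage 2 is itself unloaded: V_out = V_mid × R4/(R3+R4) = 5.246 × 78300/81600 = 5.03 V.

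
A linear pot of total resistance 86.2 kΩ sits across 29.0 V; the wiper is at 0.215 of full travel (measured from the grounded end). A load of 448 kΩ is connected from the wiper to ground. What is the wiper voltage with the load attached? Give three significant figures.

The wiper splits the pot into (1−α)R = 67.67 kΩ above and αR = 18.53 kΩ below.
Lower section ‖ load = 17.80 kΩ.
V_wiper = 29.0 × 17.80/(67.67 + 17.80) = 6.04 V.

V ≈ 6.04 V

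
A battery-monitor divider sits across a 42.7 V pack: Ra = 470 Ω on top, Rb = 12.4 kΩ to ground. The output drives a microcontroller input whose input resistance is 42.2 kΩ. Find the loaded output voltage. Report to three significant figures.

The load sits in parallel with Rb: Rb‖R_L = (12400 × 42200) / (12400 + 42200) = 9584 Ω.
V_out = 42.7 × 9584 / (470 + 9584) = 42.7 × 9584/10050 = 40.7 V.
(Unloaded it would have been 41.1 V.)

V_out ≈ 40.7 V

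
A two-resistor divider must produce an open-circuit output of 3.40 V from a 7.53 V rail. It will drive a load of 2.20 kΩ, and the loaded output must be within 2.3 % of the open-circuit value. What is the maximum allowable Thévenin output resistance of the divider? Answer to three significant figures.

R_th ≤ 51.8 Ω

Loading drop = R_th/(R_th + R_L) ≤ 0.0230, so R_th ≤ R_L · ε/(1−ε) = 2.20 kΩ × 0.0230/0.9770 = 51.8 Ω.
(Any R1, R2 with R2/(R1+R2) = 0.452 and R1‖R2 ≤ 51.8 Ω will meet the spec.)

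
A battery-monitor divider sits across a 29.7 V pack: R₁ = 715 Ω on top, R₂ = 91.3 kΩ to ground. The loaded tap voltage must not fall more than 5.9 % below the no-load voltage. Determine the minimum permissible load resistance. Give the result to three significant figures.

Output resistance R_th = R₁‖R₂ = (715 × 91300)/92020 = 709.4 Ω.
The fractional drop is R_th/(R_th + R_L); requiring this ≤ 0.0590 gives R_L ≥ R_th(1/0.0590 − 1) = 709.4 × 15.95 = 11.3 kΩ.

R_L(min) ≈ 11.3 kΩ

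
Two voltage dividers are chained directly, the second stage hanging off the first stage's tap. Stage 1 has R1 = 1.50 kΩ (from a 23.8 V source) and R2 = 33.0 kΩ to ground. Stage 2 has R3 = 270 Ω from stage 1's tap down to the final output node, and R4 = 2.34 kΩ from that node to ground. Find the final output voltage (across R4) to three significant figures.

Stage 2 presents R3+R4 = 2610 Ω as a load on stage 1's tap.
Stage 1's lower leg becomes R2‖(R3+R4) = 2419 Ω, so V_mid = 23.8 × 2419/3919 = 14.69 V.
Stage 2 is itself unloaded: V_out = V_mid × R4/(R3+R4) = 14.69 × 2340/2610 = 13.2 V.

V_out ≈ 13.2 V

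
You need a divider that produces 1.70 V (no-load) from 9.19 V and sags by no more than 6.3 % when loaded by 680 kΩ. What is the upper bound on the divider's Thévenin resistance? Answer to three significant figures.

Loading drop = R_th/(R_th + R_L) ≤ 0.0630, so R_th ≤ R_L · ε/(1−ε) = 680 kΩ × 0.0630/0.9370 = 45.7 kΩ.
(Any R1, R2 with R2/(R1+R2) = 0.185 and R1‖R2 ≤ 45.7 kΩ will meet the spec.)

R_th ≤ 45.7 kΩ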